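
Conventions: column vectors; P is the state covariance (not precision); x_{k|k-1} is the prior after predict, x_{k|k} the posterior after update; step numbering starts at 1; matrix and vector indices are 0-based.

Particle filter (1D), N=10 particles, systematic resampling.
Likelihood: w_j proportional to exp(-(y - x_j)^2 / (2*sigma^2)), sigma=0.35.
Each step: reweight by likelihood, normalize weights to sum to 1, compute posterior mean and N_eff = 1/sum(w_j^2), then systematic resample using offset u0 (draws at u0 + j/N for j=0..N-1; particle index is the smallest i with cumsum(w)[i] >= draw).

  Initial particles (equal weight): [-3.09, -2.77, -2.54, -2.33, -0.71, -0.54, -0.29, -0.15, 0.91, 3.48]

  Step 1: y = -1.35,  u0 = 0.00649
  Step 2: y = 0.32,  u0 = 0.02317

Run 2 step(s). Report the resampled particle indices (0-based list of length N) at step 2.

step 1: w=[0.0000, 0.0009, 0.0105, 0.0678, 0.6417, 0.2346, 0.0348, 0.0096, 0.0000, 0.0000]  mean=-0.7811  Neff=2.1146  idx=[2, 4, 4, 4, 4, 4, 4, 4, 5, 5]
step 2: w=[0.0000, 0.0693, 0.0693, 0.0693, 0.0693, 0.0693, 0.0693, 0.0693, 0.2573, 0.2573]  mean=-0.6225  Neff=6.0209  idx=[1, 2, 4, 5, 7, 8, 8, 8, 9, 9]

resampled_idx = [1, 2, 4, 5, 7, 8, 8, 8, 9, 9]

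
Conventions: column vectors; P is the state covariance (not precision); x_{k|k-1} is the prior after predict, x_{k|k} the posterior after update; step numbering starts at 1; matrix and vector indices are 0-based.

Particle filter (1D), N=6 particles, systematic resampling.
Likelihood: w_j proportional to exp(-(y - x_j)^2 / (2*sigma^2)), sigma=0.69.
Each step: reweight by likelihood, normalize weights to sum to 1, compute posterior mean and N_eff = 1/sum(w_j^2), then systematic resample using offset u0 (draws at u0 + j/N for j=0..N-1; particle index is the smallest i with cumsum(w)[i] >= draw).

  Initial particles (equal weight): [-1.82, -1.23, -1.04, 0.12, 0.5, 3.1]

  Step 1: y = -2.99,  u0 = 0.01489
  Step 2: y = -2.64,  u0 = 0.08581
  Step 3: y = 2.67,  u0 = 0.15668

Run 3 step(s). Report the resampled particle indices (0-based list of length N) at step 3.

step 1: w=[0.8061, 0.1312, 0.0626, 0.0001, 0.0000, 0.0000]  mean=-1.6935  Neff=1.4905  idx=[0, 0, 0, 0, 0, 1]
step 2: w=[0.1904, 0.1904, 0.1904, 0.1904, 0.1904, 0.0478]  mean=-1.7918  Neff=5.4462  idx=[0, 1, 2, 3, 3, 4]
step 3: w=[0.1667, 0.1667, 0.1667, 0.1667, 0.1667, 0.1667]  mean=-1.8200  Neff=6.0000  idx=[0, 1, 2, 3, 4, 5]

resampled_idx = [0, 1, 2, 3, 4, 5]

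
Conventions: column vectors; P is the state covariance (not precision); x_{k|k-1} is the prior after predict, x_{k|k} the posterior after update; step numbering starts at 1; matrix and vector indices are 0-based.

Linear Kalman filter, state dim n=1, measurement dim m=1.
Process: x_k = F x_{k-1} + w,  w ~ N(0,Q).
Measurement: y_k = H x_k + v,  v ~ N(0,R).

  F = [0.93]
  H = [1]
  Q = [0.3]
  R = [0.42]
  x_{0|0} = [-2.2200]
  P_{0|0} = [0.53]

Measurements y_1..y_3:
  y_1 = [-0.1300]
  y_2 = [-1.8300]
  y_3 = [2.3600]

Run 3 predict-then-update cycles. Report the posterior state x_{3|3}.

step 1: x^-=[-2.0646]  P^-=[0.7584]  S=[1.1784]  K=[0.6436]  nu=[1.9346]  x^+=[-0.8195]  P^+=[0.2703]
step 2: x^-=[-0.7622]  P^-=[0.5338]  S=[0.9538]  K=[0.5597]  nu=[-1.0678]  x^+=[-1.3598]  P^+=[0.2351]
step 3: x^-=[-1.2646]  P^-=[0.5033]  S=[0.9233]  K=[0.5451]  nu=[3.6246]  x^+=[0.7112]  P^+=[0.2289]

x_post = [0.7112]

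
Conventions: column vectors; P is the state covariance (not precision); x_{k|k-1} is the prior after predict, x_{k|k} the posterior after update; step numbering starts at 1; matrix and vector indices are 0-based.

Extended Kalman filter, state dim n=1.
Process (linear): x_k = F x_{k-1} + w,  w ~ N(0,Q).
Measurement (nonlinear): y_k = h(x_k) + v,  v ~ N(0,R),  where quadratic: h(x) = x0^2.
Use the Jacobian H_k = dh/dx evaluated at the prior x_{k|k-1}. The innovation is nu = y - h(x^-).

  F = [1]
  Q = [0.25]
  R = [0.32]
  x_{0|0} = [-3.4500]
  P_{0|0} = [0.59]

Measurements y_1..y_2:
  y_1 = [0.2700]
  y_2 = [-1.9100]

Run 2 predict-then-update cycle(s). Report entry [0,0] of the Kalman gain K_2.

step 1: x^-=[-3.4500]  P^-=[0.8400]  H_jac=[-6.9000]  S=[40.3124]  K=[-0.1438]  nu=[-11.6325]  x^+=[-1.7775]  P^+=[0.0067]
step 2: x^-=[-1.7775]  P^-=[0.2567]  H_jac=[-3.5550]  S=[3.5638]  K=[-0.2560]  nu=[-5.0696]  x^+=[-0.4795]  P^+=[0.0230]

K[0,0] = -0.2560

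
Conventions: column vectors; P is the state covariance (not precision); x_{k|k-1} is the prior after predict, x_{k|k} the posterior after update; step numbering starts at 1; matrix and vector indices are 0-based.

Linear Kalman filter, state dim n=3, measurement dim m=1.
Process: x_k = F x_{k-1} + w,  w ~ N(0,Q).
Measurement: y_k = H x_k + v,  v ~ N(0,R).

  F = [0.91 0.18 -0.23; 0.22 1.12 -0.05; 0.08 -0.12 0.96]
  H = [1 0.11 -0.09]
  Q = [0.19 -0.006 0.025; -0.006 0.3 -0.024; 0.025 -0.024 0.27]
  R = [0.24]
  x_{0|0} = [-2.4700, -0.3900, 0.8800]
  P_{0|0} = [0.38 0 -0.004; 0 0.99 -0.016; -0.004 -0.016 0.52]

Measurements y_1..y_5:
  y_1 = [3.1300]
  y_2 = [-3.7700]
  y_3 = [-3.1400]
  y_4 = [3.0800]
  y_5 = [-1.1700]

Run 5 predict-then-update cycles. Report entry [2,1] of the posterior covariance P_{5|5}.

step 1: x^-=[-2.5203, -1.0242, 0.6940]  P^-=[0.5673 0.2803 -0.0902; 0.2803 1.5634 -0.1935; -0.0902 -0.1935 0.7690]  S=[0.9141]  K=[0.6632; 0.5138; -0.1976]  nu=[5.8254]  x^+=[1.3428, 1.9689, -0.4572]  P^+=[0.1653 -0.0312 0.0296; -0.0312 1.3221 -0.1006; 0.0296 -0.1006 0.7333]
step 2: x^-=[1.6815, 2.5234, -0.5678]  P^-=[0.3942 0.2930 -0.1453; 0.2930 1.9635 -0.3386; -0.1453 -0.3386 0.9942]  S=[0.7633]  K=[0.5758; 0.7068; -0.3564]  nu=[-5.7802]  x^+=[-1.6465, -1.5618, 1.4922]  P^+=[0.1411 -0.0176 0.0113; -0.0176 1.5822 -0.1464; 0.0113 -0.1464 0.8973]
step 3: x^-=[-2.1227, -2.1861, 1.4882]  P^-=[0.4072 0.3709 -0.2150; 0.3709 2.3013 -0.4342; -0.2150 -0.4342 1.1564]  S=[0.8133]  K=[0.5746; 0.8153; -0.4510]  nu=[-0.6429]  x^+=[-2.4921, -2.7102, 1.7782]  P^+=[0.1387 -0.0102 -0.0042; -0.0102 1.7607 -0.1352; -0.0042 -0.1352 0.9910]
step 4: x^-=[-3.1647, -3.6727, 1.8329]  P^-=[0.4239 0.4138 -0.2515; 0.4138 2.5281 -0.4534; -0.2515 -0.4534 1.2402]  S=[0.8498]  K=[0.5790; 0.8622; -0.4859]  nu=[6.8136]  x^+=[0.7805, 2.2018, -1.4780]  P^+=[0.1390 -0.0104 -0.0124; -0.0104 1.8964 -0.0974; -0.0124 -0.0974 1.0395]
step 5: x^-=[1.4465, 2.7116, -1.6207]  P^-=[0.4314 0.4322 -0.2645; 0.4322 2.6942 -0.4348; -0.2645 -0.4348 1.2770]  S=[0.8656]  K=[0.5808; 0.8869; -0.4936]  nu=[-3.0607]  x^+=[-0.3310, -0.0029, -0.1100]  P^+=[0.1394 -0.0136 -0.0164; -0.0136 2.0133 -0.0559; -0.0164 -0.0559 1.0661]

P_post[2,1] = -0.0559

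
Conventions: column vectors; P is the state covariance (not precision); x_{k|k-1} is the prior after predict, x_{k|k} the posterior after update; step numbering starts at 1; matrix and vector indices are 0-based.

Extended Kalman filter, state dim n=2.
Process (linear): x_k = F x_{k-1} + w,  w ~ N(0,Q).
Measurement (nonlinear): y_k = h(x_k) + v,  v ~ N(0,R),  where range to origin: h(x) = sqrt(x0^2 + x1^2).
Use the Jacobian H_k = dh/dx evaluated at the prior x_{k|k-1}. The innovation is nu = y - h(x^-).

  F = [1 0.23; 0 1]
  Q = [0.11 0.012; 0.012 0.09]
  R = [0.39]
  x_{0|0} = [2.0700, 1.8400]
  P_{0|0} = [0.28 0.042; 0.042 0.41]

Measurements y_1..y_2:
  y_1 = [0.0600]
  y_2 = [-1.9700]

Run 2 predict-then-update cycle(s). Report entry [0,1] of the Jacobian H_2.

step 1: x^-=[2.4932, 1.8400]  P^-=[0.4310 0.1483; 0.1483 0.5000]  H_jac=[0.8046 0.5938]  S=[0.9870]  K=[0.4406; 0.4217]  nu=[-3.0387]  x^+=[1.1545, 0.5586]  P^+=[0.2394 -0.0351; -0.0351 0.3245]
step 2: x^-=[1.2830, 0.5586]  P^-=[0.3505 0.0516; 0.0516 0.4145]  H_jac=[0.9169 0.3992]  S=[0.7884]  K=[0.4337; 0.2698]  nu=[-3.3693]  x^+=[-0.1782, -0.3505]  P^+=[0.2022 -0.0407; -0.0407 0.3571]

H_jac[0,1] = 0.3992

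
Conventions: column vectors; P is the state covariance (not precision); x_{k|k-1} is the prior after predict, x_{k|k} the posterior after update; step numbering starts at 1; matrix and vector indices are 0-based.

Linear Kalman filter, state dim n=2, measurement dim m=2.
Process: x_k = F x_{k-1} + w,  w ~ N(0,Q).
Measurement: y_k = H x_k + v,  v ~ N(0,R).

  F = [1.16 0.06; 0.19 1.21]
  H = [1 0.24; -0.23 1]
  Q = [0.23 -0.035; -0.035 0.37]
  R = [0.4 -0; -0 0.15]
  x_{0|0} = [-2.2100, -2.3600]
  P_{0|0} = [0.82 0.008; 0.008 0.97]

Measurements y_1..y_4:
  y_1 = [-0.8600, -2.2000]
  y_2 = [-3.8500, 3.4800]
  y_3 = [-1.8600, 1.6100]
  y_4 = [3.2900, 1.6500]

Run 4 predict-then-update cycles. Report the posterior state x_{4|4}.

step 1: x^-=[-2.7052, -3.2755]  P^-=[1.3380 0.2275; 0.2275 1.8235]  S=[1.9522 0.3448; 0.3448 1.9396]  K=[0.7440 -0.1736; 0.1852 0.8802]  nu=[2.6313, 0.4533]  x^+=[-0.8262, -2.3891]  P^+=[0.2880 0.0402; 0.0402 0.1413]
step 2: x^-=[-1.1017, -3.0478]  P^-=[0.6236 0.0956; 0.0956 0.6057]  S=[1.1043 0.0923; 0.0923 0.7447]  K=[0.5970 -0.1382; 0.1543 0.7647]  nu=[-2.0168, 6.2744]  x^+=[-3.1728, 1.4390]  P^+=[0.2310 0.0324; 0.0324 0.1222]
step 3: x^-=[-3.5941, 1.1384]  P^-=[0.5458 0.0706; 0.0706 0.5721]  S=[1.0127 0.0785; 0.0785 0.7185]  K=[0.5664 -0.1383; 0.1466 0.7576]  nu=[1.4609, -0.3550]  x^+=[-2.7175, 1.0836]  P^+=[0.2194 0.0297; 0.0297 0.1205]
step 4: x^-=[-3.0873, 0.7948]  P^-=[0.5299 0.0642; 0.0642 0.5680]  S=[0.9934 0.0751; 0.0751 0.7165]  K=[0.5594 -0.1391; 0.1446 0.7570]  nu=[6.1865, 0.1451]  x^+=[0.3533, 1.7993]  P^+=[0.2168 0.0290; 0.0290 0.1202]

x_post = [0.3533, 1.7993]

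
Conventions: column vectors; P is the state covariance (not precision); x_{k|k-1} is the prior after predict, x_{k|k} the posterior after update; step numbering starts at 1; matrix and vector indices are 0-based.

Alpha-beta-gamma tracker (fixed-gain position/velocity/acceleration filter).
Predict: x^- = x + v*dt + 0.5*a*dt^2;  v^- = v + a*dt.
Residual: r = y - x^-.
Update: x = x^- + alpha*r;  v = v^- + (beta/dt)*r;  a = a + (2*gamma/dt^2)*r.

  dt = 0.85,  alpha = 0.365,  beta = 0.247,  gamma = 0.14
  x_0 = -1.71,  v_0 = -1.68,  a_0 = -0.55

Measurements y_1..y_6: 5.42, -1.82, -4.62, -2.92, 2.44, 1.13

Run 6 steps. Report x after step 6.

x_post = -0.6994

step 1: x_pred=-3.3367  r=8.7567  x^+=-0.1405  v^+=0.3971  a^+=2.8436
step 2: x_pred=1.2243  r=-3.0443  x^+=0.1131  v^+=1.9295  a^+=1.6638
step 3: x_pred=2.3543  r=-6.9743  x^+=-0.1913  v^+=1.3171  a^+=-1.0390
step 4: x_pred=0.5529  r=-3.4729  x^+=-0.7147  v^+=-0.5752  a^+=-2.3849
step 5: x_pred=-2.0652  r=4.5052  x^+=-0.4208  v^+=-1.2932  a^+=-0.6389
step 6: x_pred=-1.7509  r=2.8809  x^+=-0.6994  v^+=-0.9992  a^+=0.4775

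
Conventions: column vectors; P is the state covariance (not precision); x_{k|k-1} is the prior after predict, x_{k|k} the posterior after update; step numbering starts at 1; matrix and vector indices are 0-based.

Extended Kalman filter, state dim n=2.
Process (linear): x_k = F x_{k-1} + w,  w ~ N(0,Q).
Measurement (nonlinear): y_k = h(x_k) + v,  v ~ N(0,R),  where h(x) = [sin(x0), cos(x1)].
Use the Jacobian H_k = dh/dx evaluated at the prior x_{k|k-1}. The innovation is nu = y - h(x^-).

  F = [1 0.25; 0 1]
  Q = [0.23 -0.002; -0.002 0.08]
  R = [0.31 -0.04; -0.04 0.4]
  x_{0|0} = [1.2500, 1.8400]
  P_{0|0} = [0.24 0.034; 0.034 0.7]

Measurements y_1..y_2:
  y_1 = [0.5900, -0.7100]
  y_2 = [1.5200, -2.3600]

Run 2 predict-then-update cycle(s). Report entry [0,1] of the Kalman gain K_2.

K[0,1] = -0.1190

step 1: x^-=[1.7100, 1.8400]  P^-=[0.5308 0.2070; 0.2070 0.7800]  H_jac=[-0.1388 0.0000; 0.0000 -0.9640]  S=[0.3202 -0.0123; -0.0123 1.1248]  K=[-0.2369 -0.1800; -0.1154 -0.6697]  nu=[-0.4003, -0.4440]  x^+=[1.8848, 2.1836]  P^+=[0.4774 0.0649; 0.0649 0.2731]
step 2: x^-=[2.4307, 2.1836]  P^-=[0.7569 0.1311; 0.1311 0.3531]  H_jac=[-0.7578 0.0000; 0.0000 -0.8180]  S=[0.7446 0.0413; 0.0413 0.6363]  K=[-0.7637 -0.1190; -0.1087 -0.4469]  nu=[0.8675, -1.7848]  x^+=[1.9807, 2.8870]  P^+=[0.3061 0.0209; 0.0209 0.2132]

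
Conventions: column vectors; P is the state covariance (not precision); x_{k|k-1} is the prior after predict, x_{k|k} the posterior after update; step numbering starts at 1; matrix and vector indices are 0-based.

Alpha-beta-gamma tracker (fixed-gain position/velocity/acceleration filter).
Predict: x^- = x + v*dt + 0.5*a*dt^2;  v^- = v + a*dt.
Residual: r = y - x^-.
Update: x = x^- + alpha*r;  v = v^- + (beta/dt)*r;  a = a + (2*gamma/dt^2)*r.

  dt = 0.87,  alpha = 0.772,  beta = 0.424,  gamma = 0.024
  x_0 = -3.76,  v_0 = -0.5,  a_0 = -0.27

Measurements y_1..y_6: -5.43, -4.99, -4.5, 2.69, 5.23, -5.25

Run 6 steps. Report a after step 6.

step 1: x_pred=-4.2972  r=-1.1328  x^+=-5.1717  v^+=-1.2870  a^+=-0.3418
step 2: x_pred=-6.4208  r=1.4308  x^+=-5.3162  v^+=-0.8871  a^+=-0.2511
step 3: x_pred=-6.1830  r=1.6830  x^+=-4.8837  v^+=-0.2853  a^+=-0.1444
step 4: x_pred=-5.1866  r=7.8766  x^+=0.8941  v^+=3.4278  a^+=0.3551
step 5: x_pred=4.0107  r=1.2193  x^+=4.9520  v^+=4.3310  a^+=0.4325
step 6: x_pred=8.8836  r=-14.1336  x^+=-2.0275  v^+=-2.1809  a^+=-0.4638

a_post = -0.4638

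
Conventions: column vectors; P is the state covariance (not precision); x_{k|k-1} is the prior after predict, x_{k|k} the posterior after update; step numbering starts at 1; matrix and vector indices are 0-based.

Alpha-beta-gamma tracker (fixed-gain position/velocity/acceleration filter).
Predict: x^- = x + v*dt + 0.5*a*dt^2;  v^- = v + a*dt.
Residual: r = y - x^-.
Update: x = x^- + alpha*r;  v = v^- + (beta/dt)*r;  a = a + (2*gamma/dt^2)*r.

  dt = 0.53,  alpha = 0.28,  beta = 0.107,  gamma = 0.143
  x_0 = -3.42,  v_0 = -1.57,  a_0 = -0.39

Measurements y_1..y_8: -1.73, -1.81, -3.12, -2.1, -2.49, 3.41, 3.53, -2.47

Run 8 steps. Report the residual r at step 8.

resid = -8.5342

step 1: x_pred=-4.3069  r=2.5769  x^+=-3.5854  v^+=-1.2565  a^+=2.2337
step 2: x_pred=-3.9376  r=2.1276  x^+=-3.3418  v^+=0.3569  a^+=4.3998
step 3: x_pred=-2.5347  r=-0.5853  x^+=-2.6986  v^+=2.5707  a^+=3.8039
step 4: x_pred=-0.8019  r=-1.2981  x^+=-1.1654  v^+=4.3247  a^+=2.4823
step 5: x_pred=1.4754  r=-3.9654  x^+=0.3651  v^+=4.8397  a^+=-1.5551
step 6: x_pred=2.7117  r=0.6983  x^+=2.9072  v^+=4.1565  a^+=-0.8441
step 7: x_pred=4.9916  r=-1.4616  x^+=4.5824  v^+=3.4140  a^+=-2.3323
step 8: x_pred=6.0642  r=-8.5342  x^+=3.6747  v^+=0.4550  a^+=-11.0215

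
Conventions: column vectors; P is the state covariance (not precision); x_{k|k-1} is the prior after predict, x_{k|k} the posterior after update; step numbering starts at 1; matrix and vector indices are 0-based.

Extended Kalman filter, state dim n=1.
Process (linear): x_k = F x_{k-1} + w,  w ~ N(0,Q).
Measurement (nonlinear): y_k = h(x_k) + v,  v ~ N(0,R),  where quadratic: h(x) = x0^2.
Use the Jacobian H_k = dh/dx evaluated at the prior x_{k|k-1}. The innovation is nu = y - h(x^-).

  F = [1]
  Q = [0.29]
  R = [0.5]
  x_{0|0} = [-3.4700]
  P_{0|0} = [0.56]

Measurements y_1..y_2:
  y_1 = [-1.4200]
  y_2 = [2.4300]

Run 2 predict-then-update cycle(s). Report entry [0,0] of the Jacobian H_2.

step 1: x^-=[-3.4700]  P^-=[0.8500]  H_jac=[-6.9400]  S=[41.4391]  K=[-0.1424]  nu=[-13.4609]  x^+=[-1.5538]  P^+=[0.0103]
step 2: x^-=[-1.5538]  P^-=[0.3003]  H_jac=[-3.1076]  S=[3.3996]  K=[-0.2745]  nu=[0.0157]  x^+=[-1.5581]  P^+=[0.0442]

H_jac[0,0] = -3.1076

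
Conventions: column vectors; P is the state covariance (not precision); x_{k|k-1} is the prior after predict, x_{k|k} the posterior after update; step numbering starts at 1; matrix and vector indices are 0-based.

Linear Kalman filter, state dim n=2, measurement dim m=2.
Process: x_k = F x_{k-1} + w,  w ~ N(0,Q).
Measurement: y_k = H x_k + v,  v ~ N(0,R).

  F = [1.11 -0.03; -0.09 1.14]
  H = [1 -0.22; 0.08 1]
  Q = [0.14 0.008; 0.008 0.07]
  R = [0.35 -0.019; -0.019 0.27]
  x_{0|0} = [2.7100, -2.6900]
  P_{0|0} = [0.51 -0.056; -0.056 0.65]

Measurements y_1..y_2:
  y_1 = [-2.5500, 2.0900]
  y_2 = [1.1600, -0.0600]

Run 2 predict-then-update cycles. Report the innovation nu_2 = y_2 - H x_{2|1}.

step 1: x^-=[3.0888, -3.3105]  P^-=[0.7727 -0.1362; -0.1362 0.9304]  S=[1.2276 -0.2957; -0.2957 1.1835]  K=[0.6796 0.1069; -0.0964 0.7528]  nu=[-6.3671, 5.1534]  x^+=[-0.6871, 1.1826]  P^+=[0.2352 -0.0029; -0.0029 0.2053]
step 2: x^-=[-0.7981, 1.4100]  P^-=[0.4301 -0.0261; -0.0261 0.3393]  S=[0.8081 -0.0849; -0.0849 0.6079]  K=[0.5489 0.0903; -0.0674 0.5453]  nu=[2.2683, -1.4062]  x^+=[0.3201, 0.4902]  P^+=[0.1901 -0.0013; -0.0013 0.1486]

innov = [2.2683, -1.4062]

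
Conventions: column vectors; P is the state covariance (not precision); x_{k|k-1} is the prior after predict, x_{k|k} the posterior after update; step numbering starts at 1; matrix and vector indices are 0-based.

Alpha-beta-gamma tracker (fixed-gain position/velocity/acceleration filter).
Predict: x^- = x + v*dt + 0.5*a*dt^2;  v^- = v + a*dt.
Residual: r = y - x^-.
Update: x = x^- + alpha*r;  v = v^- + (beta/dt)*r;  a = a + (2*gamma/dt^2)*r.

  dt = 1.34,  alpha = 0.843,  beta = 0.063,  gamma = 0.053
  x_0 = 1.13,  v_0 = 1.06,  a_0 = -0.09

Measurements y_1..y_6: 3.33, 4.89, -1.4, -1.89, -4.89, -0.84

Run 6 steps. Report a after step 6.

step 1: x_pred=2.4696  r=0.8604  x^+=3.1949  v^+=0.9799  a^+=-0.0392
step 2: x_pred=4.4727  r=0.4173  x^+=4.8245  v^+=0.9469  a^+=-0.0146
step 3: x_pred=6.0803  r=-7.4803  x^+=-0.2256  v^+=0.5757  a^+=-0.4562
step 4: x_pred=0.1363  r=-2.0263  x^+=-1.5719  v^+=-0.1308  a^+=-0.5758
step 5: x_pred=-2.2641  r=-2.6259  x^+=-4.4777  v^+=-1.0258  a^+=-0.7308
step 6: x_pred=-6.5084  r=5.6684  x^+=-1.7299  v^+=-1.7386  a^+=-0.3962

a_post = -0.3962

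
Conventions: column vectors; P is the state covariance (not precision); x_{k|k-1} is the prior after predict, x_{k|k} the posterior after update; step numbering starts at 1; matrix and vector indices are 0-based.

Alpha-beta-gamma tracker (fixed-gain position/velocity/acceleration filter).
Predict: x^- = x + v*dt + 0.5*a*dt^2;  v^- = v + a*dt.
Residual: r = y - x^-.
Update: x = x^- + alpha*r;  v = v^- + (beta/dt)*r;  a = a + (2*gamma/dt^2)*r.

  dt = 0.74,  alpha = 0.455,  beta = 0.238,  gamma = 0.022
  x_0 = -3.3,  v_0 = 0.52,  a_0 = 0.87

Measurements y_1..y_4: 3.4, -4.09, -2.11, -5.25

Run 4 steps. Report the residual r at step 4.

step 1: x_pred=-2.6770  r=6.0770  x^+=0.0880  v^+=3.1183  a^+=1.3583
step 2: x_pred=2.7675  r=-6.8575  x^+=-0.3527  v^+=1.9179  a^+=0.8073
step 3: x_pred=1.2876  r=-3.3976  x^+=-0.2583  v^+=1.4226  a^+=0.5343
step 4: x_pred=0.9407  r=-6.1907  x^+=-1.8761  v^+=-0.1731  a^+=0.0369

resid = -6.1907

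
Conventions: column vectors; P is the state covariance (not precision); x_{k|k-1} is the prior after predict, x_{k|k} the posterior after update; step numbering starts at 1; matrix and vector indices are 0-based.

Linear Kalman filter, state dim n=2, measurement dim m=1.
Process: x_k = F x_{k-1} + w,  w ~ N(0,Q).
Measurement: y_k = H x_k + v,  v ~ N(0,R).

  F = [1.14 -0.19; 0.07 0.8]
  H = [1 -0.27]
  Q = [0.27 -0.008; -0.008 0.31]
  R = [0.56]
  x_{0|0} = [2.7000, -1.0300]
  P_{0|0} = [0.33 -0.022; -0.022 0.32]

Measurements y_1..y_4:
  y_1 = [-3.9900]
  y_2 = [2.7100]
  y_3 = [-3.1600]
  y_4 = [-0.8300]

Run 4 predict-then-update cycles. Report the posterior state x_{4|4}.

step 1: x^-=[3.2737, -0.6350]  P^-=[0.7200 -0.0501; -0.0501 0.5140]  S=[1.3445]  K=[0.5456; -0.1405]  nu=[-7.4352]  x^+=[-0.7826, 0.4094]  P^+=[0.3198 0.0529; 0.0529 0.4874]
step 2: x^-=[-0.9699, 0.2727]  P^-=[0.6803 -0.0090; -0.0090 0.6295]  S=[1.2910]  K=[0.5288; -0.1386]  nu=[3.7535]  x^+=[1.0150, -0.2475]  P^+=[0.3193 0.0856; 0.0856 0.6046]
step 3: x^-=[1.2041, -0.1270]  P^-=[0.6696 0.0025; 0.0025 0.7081]  S=[1.2799]  K=[0.5227; -0.1474]  nu=[-4.3984]  x^+=[-1.0948, 0.5214]  P^+=[0.3200 0.1011; 0.1011 0.6803]
step 4: x^-=[-1.3471, 0.3405]  P^-=[0.6666 0.0050; 0.0050 0.7583]  S=[1.2792]  K=[0.5201; -0.1561]  nu=[0.6090]  x^+=[-1.0304, 0.2454]  P^+=[0.3206 0.1089; 0.1089 0.7271]

x_post = [-1.0304, 0.2454]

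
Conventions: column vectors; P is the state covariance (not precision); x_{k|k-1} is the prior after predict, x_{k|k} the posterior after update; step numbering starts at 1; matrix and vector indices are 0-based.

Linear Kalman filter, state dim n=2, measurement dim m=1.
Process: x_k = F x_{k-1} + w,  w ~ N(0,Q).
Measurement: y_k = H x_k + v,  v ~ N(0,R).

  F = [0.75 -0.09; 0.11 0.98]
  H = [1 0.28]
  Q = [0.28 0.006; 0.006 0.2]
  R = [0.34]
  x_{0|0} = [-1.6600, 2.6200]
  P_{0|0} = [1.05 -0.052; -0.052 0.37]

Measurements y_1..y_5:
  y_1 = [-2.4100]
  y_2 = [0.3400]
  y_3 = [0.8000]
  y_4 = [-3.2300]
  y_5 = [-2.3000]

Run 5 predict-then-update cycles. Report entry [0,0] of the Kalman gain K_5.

K[0,0] = 0.5199

step 1: x^-=[-1.4808, 2.3850]  P^-=[0.8806 0.0223; 0.0223 0.5568]  S=[1.2768]  K=[0.6946; 0.1396]  nu=[-1.5970]  x^+=[-2.5901, 2.1621]  P^+=[0.2646 -0.1015; -0.1015 0.5320]
step 2: x^-=[-2.1372, 1.8339]  P^-=[0.4468 -0.0927; -0.0927 0.6922]  S=[0.7892]  K=[0.5333; 0.1281]  nu=[1.9637]  x^+=[-1.0899, 2.0856]  P^+=[0.2224 -0.1466; -0.1466 0.6793]
step 3: x^-=[-1.0052, 1.9240]  P^-=[0.4304 -0.1419; -0.1419 0.8234]  S=[0.7555]  K=[0.5171; 0.1174]  nu=[1.2664]  x^+=[-0.3503, 2.0726]  P^+=[0.2284 -0.1877; -0.1877 0.8130]
step 4: x^-=[-0.4493, 1.9927]  P^-=[0.4404 -0.1830; -0.1830 0.9431]  S=[0.7519]  K=[0.5176; 0.1078]  nu=[-3.3387]  x^+=[-2.1773, 1.6326]  P^+=[0.2390 -0.2250; -0.2250 0.9344]
step 5: x^-=[-1.7799, 1.3605]  P^-=[0.4524 -0.2198; -0.2198 1.0518]  S=[0.7517]  K=[0.5199; 0.0993]  nu=[-0.9010]  x^+=[-2.2484, 1.2710]  P^+=[0.2492 -0.2586; -0.2586 1.0443]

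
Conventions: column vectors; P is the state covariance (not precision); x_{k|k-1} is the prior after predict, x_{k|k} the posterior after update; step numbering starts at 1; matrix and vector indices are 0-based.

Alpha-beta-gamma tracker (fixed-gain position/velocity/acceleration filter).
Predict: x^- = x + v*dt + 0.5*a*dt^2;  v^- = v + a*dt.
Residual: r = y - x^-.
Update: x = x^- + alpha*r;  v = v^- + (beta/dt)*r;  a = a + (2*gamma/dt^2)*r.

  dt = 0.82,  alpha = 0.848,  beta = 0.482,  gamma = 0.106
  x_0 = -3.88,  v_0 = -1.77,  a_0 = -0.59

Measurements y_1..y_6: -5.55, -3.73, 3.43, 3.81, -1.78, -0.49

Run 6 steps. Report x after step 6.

step 1: x_pred=-5.5298  r=-0.0202  x^+=-5.5469  v^+=-2.2657  a^+=-0.5964
step 2: x_pred=-7.6053  r=3.8753  x^+=-4.3190  v^+=-0.4768  a^+=0.6255
step 3: x_pred=-4.4998  r=7.9298  x^+=2.2247  v^+=4.6972  a^+=3.1256
step 4: x_pred=7.1272  r=-3.3172  x^+=4.3142  v^+=5.3103  a^+=2.0797
step 5: x_pred=9.3679  r=-11.1479  x^+=-0.0855  v^+=0.4629  a^+=-1.4351
step 6: x_pred=-0.1884  r=-0.3016  x^+=-0.4442  v^+=-0.8911  a^+=-1.5302

x_post = -0.4442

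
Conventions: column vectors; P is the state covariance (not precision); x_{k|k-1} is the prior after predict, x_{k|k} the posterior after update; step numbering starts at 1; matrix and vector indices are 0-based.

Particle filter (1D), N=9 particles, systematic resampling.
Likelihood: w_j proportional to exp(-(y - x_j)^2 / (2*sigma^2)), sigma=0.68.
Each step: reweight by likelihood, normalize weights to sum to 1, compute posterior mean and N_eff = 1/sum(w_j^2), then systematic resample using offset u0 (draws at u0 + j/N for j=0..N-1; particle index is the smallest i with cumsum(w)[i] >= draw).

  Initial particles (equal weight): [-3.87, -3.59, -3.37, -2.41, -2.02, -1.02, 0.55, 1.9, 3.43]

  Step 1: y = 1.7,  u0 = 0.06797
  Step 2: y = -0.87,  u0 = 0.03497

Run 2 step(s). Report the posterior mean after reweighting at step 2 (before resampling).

post_mean = 0.5603

step 1: w=[0.0000, 0.0000, 0.0000, 0.0000, 0.0000, 0.0003, 0.1935, 0.7744, 0.0318]  mean=1.6866  Neff=1.5669  idx=[6, 6, 7, 7, 7, 7, 7, 7, 7]
step 2: w=[0.4962, 0.4962, 0.0011, 0.0011, 0.0011, 0.0011, 0.0011, 0.0011, 0.0011]  mean=0.5603  Neff=2.0310  idx=[0, 0, 0, 0, 0, 1, 1, 1, 1]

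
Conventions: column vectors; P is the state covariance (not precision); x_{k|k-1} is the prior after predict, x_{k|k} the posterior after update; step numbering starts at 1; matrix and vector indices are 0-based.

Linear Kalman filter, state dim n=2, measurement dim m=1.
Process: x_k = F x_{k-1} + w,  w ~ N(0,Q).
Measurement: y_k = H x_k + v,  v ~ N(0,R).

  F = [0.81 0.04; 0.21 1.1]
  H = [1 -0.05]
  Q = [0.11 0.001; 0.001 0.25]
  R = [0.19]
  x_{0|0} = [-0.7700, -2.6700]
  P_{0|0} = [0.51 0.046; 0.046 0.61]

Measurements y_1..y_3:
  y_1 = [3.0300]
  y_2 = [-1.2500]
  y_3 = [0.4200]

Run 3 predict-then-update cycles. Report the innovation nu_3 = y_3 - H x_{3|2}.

innov = [0.4169]

step 1: x^-=[-0.7305, -3.0987]  P^-=[0.4486 0.1560; 0.1560 1.0318]  S=[0.6256]  K=[0.7046; 0.1668]  nu=[3.6056]  x^+=[1.8100, -2.4971]  P^+=[0.1380 0.0824; 0.0824 1.0144]
step 2: x^-=[1.3662, -2.3667]  P^-=[0.2075 0.1432; 0.1432 1.5216]  S=[0.3870]  K=[0.5177; 0.1735]  nu=[-2.7346]  x^+=[-0.0495, -2.8413]  P^+=[0.1038 0.1085; 0.1085 1.5100]
step 3: x^-=[-0.1537, -3.1358]  P^-=[0.1875 0.1827; 0.1827 2.1318]  S=[0.3646]  K=[0.4893; 0.2086]  nu=[0.4169]  x^+=[0.0503, -3.0488]  P^+=[0.1002 0.1454; 0.1454 2.1159]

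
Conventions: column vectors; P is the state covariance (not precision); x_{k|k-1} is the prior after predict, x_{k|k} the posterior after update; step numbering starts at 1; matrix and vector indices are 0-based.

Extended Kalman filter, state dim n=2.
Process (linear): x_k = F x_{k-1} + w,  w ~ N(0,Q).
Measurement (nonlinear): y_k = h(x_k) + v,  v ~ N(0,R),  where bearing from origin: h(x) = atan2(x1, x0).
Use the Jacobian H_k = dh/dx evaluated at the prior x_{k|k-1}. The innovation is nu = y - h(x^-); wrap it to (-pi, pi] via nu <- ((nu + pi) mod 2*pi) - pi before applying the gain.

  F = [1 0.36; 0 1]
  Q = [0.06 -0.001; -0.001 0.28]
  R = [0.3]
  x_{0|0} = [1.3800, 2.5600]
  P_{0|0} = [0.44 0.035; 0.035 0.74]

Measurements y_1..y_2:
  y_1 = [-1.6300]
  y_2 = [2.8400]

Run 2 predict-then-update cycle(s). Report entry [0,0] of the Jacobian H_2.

H_jac[0,0] = -0.1120

step 1: x^-=[2.3016, 2.5600]  P^-=[0.6211 0.3004; 0.3004 1.0200]  H_jac=[-0.2160 0.1942]  S=[0.3422]  K=[-0.2216; 0.3892]  nu=[-2.4685]  x^+=[2.8485, 1.5993]  P^+=[0.6043 0.3299; 0.3299 0.9682]
step 2: x^-=[3.4242, 1.5993]  P^-=[1.0273 0.6774; 0.6774 1.2482]  H_jac=[-0.1120 0.2397]  S=[0.3482]  K=[0.1361; 0.6414]  nu=[2.4031]  x^+=[3.7512, 3.1407]  P^+=[1.0209 0.6471; 0.6471 1.1049]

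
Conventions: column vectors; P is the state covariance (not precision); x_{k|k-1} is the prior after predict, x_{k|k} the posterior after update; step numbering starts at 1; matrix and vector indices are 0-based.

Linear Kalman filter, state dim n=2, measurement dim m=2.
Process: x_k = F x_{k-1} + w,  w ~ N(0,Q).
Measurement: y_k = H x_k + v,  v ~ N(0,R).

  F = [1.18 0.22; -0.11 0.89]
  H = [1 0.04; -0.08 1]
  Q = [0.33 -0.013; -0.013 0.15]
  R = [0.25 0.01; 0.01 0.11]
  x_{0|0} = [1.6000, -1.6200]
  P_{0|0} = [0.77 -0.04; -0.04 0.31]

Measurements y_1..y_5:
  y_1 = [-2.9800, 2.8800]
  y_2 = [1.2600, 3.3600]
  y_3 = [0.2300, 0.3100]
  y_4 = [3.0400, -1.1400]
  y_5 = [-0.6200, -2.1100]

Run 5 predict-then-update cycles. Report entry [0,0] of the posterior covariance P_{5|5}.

step 1: x^-=[1.5316, -1.6178]  P^-=[1.3964 -0.0933; -0.0933 0.4127]  S=[1.6396 -0.1782; -0.1782 0.5466]  K=[0.8383 -0.1018; 0.0381 0.7811]  nu=[-4.4469, 4.6203]  x^+=[-2.6665, 1.8221]  P^+=[0.2080 0.0138; 0.0138 0.0874]
step 2: x^-=[-2.7456, 1.9150]  P^-=[0.6311 -0.0087; -0.0087 0.2190]  S=[0.8807 -0.0404; -0.0404 0.3345]  K=[0.7120 -0.0910; 0.0304 0.6606]  nu=[3.9290, 1.2254]  x^+=[-0.0598, 2.8438]  P^+=[0.1766 0.0112; 0.0112 0.0739]
step 3: x^-=[0.5551, 2.5376]  P^-=[0.5854 -0.0099; -0.0099 0.2085]  S=[0.8349 -0.0384; -0.0384 0.3238]  K=[0.6964 -0.0927; 0.0280 0.6496]  nu=[-0.4266, -2.1832]  x^+=[0.4605, 1.1076]  P^+=[0.1727 0.0106; 0.0106 0.0726]
step 4: x^-=[0.7870, 0.9351]  P^-=[0.5795 -0.0104; -0.0104 0.2075]  S=[0.8290 -0.0384; -0.0384 0.3229]  K=[0.6942 -0.0931; 0.0275 0.6485]  nu=[2.2156, -2.0121]  x^+=[2.5125, -0.3088]  P^+=[0.1722 0.0105; 0.0105 0.0725]
step 5: x^-=[2.8969, -0.5512]  P^-=[0.5787 -0.0104; -0.0104 0.2074]  S=[0.8282 -0.0384; -0.0384 0.3228]  K=[0.6939 -0.0932; 0.0275 0.6484]  nu=[-3.4948, -1.3270]  x^+=[0.5954, -1.5078]  P^+=[0.1721 0.0105; 0.0105 0.0724]

P_post[0,0] = 0.1721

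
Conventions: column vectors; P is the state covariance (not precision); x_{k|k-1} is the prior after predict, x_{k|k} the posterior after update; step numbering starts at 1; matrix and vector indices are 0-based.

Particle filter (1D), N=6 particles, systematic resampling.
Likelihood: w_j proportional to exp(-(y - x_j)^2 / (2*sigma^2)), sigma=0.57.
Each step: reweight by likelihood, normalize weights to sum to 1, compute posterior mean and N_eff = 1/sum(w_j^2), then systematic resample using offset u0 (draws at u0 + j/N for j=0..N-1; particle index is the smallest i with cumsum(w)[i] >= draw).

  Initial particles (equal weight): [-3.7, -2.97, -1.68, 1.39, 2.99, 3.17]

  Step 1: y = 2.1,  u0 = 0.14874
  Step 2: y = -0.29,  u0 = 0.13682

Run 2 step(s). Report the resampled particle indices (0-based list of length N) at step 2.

resampled_idx = [0, 0, 1, 1, 2, 2]

step 1: w=[0.0000, 0.0000, 0.0000, 0.4963, 0.3186, 0.1851]  mean=2.2293  Neff=2.6173  idx=[3, 3, 3, 4, 5, 5]
step 2: w=[0.3333, 0.3333, 0.3333, 0.0000, 0.0000, 0.0000]  mean=1.3900  Neff=3.0000  idx=[0, 0, 1, 1, 2, 2]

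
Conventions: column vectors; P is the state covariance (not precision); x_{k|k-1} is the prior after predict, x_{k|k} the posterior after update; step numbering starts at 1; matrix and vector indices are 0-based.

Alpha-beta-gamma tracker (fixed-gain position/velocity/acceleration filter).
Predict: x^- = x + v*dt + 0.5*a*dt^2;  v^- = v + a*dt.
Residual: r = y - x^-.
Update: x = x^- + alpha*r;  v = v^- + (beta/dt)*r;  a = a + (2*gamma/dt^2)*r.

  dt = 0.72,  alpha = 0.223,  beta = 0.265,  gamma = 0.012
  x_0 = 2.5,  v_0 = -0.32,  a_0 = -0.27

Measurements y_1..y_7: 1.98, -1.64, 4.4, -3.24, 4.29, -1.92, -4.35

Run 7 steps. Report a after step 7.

step 1: x_pred=2.1996  r=-0.2196  x^+=2.1506  v^+=-0.5952  a^+=-0.2802
step 2: x_pred=1.6495  r=-3.2895  x^+=0.9159  v^+=-2.0077  a^+=-0.4325
step 3: x_pred=-0.6417  r=5.0417  x^+=0.4826  v^+=-0.4634  a^+=-0.1990
step 4: x_pred=0.0974  r=-3.3374  x^+=-0.6469  v^+=-1.8350  a^+=-0.3536
step 5: x_pred=-2.0597  r=6.3497  x^+=-0.6438  v^+=0.2475  a^+=-0.0596
step 6: x_pred=-0.4810  r=-1.4390  x^+=-0.8019  v^+=-0.3251  a^+=-0.1262
step 7: x_pred=-1.0687  r=-3.2813  x^+=-1.8004  v^+=-1.6236  a^+=-0.2781

a_post = -0.2781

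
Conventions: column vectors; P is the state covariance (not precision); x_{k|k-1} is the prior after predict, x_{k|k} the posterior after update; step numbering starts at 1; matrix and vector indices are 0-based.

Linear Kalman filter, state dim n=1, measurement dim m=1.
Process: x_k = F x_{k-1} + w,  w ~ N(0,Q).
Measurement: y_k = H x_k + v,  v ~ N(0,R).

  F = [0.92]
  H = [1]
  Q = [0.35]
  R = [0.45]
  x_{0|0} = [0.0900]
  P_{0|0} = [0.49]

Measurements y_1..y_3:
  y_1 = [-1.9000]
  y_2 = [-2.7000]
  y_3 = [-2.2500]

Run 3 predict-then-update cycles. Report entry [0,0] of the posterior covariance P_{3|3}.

step 1: x^-=[0.0828]  P^-=[0.7647]  S=[1.2147]  K=[0.6295]  nu=[-1.9828]  x^+=[-1.1655]  P^+=[0.2833]
step 2: x^-=[-1.0722]  P^-=[0.5898]  S=[1.0398]  K=[0.5672]  nu=[-1.6278]  x^+=[-1.9955]  P^+=[0.2552]
step 3: x^-=[-1.8359]  P^-=[0.5660]  S=[1.0160]  K=[0.5571]  nu=[-0.4141]  x^+=[-2.0666]  P^+=[0.2507]

P_post[0,0] = 0.2507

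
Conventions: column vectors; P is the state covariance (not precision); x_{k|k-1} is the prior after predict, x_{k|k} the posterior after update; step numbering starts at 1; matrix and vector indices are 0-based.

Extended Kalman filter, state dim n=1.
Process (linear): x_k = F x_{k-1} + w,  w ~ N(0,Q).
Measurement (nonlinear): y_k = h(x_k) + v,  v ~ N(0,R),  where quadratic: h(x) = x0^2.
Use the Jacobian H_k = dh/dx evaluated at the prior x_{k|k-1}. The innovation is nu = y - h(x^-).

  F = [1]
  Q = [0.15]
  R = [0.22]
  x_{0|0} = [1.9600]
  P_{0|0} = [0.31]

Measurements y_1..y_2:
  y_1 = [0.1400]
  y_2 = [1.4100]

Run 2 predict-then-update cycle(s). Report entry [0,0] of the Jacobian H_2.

H_jac[0,0] = 2.0884

step 1: x^-=[1.9600]  P^-=[0.4600]  H_jac=[3.9200]  S=[7.2885]  K=[0.2474]  nu=[-3.7016]  x^+=[1.0442]  P^+=[0.0139]
step 2: x^-=[1.0442]  P^-=[0.1639]  H_jac=[2.0884]  S=[0.9348]  K=[0.3661]  nu=[0.3196]  x^+=[1.1612]  P^+=[0.0386]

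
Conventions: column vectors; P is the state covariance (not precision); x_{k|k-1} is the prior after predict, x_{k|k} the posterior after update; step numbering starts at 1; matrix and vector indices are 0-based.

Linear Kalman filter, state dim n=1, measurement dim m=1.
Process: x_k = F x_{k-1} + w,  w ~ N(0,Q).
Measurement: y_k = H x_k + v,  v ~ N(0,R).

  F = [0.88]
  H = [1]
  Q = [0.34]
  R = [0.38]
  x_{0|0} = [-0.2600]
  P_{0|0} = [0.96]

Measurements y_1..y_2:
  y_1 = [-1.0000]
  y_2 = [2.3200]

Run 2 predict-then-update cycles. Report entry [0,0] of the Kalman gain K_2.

step 1: x^-=[-0.2288]  P^-=[1.0834]  S=[1.4634]  K=[0.7403]  nu=[-0.7712]  x^+=[-0.7997]  P^+=[0.2813]
step 2: x^-=[-0.7038]  P^-=[0.5579]  S=[0.9379]  K=[0.5948]  nu=[3.0238]  x^+=[1.0948]  P^+=[0.2260]

K[0,0] = 0.5948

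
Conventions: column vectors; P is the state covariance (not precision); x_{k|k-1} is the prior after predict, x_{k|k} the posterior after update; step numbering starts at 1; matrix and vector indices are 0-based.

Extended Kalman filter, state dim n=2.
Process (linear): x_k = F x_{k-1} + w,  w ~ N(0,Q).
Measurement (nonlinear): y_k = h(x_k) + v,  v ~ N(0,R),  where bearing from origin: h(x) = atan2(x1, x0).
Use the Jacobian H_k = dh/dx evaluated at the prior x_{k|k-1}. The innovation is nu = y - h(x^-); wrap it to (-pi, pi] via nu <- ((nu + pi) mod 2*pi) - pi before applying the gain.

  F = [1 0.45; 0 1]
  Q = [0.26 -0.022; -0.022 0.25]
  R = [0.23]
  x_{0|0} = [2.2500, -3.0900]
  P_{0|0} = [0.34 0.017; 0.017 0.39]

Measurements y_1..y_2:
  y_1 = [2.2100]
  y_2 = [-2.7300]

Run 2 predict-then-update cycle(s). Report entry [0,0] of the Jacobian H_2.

step 1: x^-=[0.8595, -3.0900]  P^-=[0.6943 0.1705; 0.1705 0.6400]  H_jac=[0.3004 0.0836]  S=[0.3057]  K=[0.7289; 0.3425]  nu=[-2.7737]  x^+=[-1.1622, -4.0400]  P^+=[0.5319 0.0942; 0.0942 0.6041]
step 2: x^-=[-2.9801, -4.0400]  P^-=[0.9990 0.3441; 0.3441 0.8541]  H_jac=[0.1603 -0.1182]  S=[0.2546]  K=[0.4692; -0.1801]  nu=[-0.5236]  x^+=[-3.2259, -3.9457]  P^+=[0.9429 0.3656; 0.3656 0.8459]

H_jac[0,0] = 0.1603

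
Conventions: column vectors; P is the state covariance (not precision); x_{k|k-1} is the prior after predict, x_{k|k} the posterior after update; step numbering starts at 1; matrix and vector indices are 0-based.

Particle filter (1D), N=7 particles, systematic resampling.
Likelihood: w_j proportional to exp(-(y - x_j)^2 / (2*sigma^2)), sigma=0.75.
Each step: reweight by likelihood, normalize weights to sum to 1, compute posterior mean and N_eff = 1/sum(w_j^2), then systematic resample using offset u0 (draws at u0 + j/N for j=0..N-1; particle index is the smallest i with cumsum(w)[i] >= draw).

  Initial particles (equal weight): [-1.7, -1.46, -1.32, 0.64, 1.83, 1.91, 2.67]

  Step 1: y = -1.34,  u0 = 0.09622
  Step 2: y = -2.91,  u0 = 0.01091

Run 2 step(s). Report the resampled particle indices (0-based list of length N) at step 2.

step 1: w=[0.3064, 0.3394, 0.3436, 0.0105, 0.0000, 0.0000, 0.0000]  mean=-1.4630  Neff=3.0559  idx=[0, 0, 1, 1, 2, 2, 2]
step 2: w=[0.2326, 0.2326, 0.1319, 0.1319, 0.0903, 0.0903, 0.0903]  mean=-1.5337  Neff=5.9707  idx=[0, 0, 1, 1, 2, 3, 5]

resampled_idx = [0, 0, 1, 1, 2, 3, 5]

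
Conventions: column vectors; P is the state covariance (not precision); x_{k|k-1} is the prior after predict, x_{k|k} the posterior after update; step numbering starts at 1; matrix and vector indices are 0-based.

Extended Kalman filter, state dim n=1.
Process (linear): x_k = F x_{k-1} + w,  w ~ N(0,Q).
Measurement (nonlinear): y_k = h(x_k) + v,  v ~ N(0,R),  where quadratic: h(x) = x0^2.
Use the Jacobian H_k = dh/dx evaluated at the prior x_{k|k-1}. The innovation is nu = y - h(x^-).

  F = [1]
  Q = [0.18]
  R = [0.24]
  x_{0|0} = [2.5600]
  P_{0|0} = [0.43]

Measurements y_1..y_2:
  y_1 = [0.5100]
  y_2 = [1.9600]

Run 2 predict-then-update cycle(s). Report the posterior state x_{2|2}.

x_post = [1.3996]

step 1: x^-=[2.5600]  P^-=[0.6100]  H_jac=[5.1200]  S=[16.2308]  K=[0.1924]  nu=[-6.0436]  x^+=[1.3971]  P^+=[0.0090]
step 2: x^-=[1.3971]  P^-=[0.1890]  H_jac=[2.7941]  S=[1.7157]  K=[0.3078]  nu=[0.0082]  x^+=[1.3996]  P^+=[0.0264]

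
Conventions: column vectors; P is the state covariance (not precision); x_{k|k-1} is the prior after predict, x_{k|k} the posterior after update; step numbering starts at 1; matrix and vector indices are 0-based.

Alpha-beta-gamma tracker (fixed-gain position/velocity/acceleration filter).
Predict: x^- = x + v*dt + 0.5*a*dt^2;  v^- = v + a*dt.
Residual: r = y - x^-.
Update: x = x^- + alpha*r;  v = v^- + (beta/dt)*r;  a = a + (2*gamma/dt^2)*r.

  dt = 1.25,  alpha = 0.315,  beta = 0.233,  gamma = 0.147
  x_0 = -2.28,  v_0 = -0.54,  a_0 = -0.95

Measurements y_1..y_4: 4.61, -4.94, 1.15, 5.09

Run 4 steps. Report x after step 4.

x_post = 1.2218

step 1: x_pred=-3.6972  r=8.3072  x^+=-1.0804  v^+=-0.1790  a^+=0.6131
step 2: x_pred=-0.8253  r=-4.1147  x^+=-2.1214  v^+=-0.1797  a^+=-0.1612
step 3: x_pred=-2.4719  r=3.6219  x^+=-1.3310  v^+=0.2940  a^+=0.5203
step 4: x_pred=-0.5570  r=5.6470  x^+=1.2218  v^+=1.9970  a^+=1.5829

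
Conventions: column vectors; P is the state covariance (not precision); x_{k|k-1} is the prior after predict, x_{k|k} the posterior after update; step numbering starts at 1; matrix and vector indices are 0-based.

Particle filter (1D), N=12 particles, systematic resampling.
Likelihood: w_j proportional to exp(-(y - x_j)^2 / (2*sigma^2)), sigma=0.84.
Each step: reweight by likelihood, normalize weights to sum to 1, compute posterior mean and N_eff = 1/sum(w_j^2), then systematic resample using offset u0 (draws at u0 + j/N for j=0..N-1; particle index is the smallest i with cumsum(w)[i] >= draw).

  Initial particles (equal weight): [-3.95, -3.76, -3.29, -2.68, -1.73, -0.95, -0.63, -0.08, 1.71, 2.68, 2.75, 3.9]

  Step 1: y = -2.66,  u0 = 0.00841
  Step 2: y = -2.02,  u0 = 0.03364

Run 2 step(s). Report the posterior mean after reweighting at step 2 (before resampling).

post_mean = -2.5312

step 1: w=[0.0956, 0.1319, 0.2346, 0.3108, 0.1684, 0.0391, 0.0168, 0.0028, 0.0000, 0.0000, 0.0000, 0.0000]  mean=-2.8177  Neff=4.7995  idx=[0, 0, 1, 2, 2, 2, 3, 3, 3, 3, 4, 4]
step 2: w=[0.0118, 0.0118, 0.0194, 0.0528, 0.0528, 0.0528, 0.1216, 0.1216, 0.1216, 0.1216, 0.1560, 0.1560]  mean=-2.5312  Neff=8.5559  idx=[2, 4, 5, 6, 7, 8, 8, 9, 10, 10, 11, 11]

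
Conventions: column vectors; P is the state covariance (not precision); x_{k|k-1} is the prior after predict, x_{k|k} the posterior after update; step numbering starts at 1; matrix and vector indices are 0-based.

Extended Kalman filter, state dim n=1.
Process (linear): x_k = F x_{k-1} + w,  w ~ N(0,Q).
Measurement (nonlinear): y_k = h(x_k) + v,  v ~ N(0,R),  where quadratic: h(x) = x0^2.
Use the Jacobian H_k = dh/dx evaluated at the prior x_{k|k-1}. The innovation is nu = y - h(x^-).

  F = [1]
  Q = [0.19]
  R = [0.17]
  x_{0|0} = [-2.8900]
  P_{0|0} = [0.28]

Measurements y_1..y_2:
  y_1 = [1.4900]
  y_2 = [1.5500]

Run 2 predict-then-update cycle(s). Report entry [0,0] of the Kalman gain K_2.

step 1: x^-=[-2.8900]  P^-=[0.4700]  H_jac=[-5.7800]  S=[15.8719]  K=[-0.1712]  nu=[-6.8621]  x^+=[-1.7155]  P^+=[0.0050]
step 2: x^-=[-1.7155]  P^-=[0.1950]  H_jac=[-3.4310]  S=[2.4659]  K=[-0.2714]  nu=[-1.3929]  x^+=[-1.3375]  P^+=[0.0134]

K[0,0] = -0.2714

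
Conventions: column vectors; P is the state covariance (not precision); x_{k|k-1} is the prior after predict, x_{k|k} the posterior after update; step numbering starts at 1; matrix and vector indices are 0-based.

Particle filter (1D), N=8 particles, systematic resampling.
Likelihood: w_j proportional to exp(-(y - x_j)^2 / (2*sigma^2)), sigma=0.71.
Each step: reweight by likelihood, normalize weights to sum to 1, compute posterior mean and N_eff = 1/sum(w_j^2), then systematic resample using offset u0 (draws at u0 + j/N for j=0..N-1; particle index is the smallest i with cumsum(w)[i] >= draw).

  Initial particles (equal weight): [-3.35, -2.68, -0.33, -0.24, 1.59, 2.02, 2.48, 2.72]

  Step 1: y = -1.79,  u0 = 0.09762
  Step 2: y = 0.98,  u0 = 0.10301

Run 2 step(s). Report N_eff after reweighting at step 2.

N_eff = 2.9641

step 1: w=[0.1180, 0.6011, 0.1592, 0.1217, 0.0000, 0.0000, 0.0000, 0.0000]  mean=-2.0879  Neff=2.4073  idx=[0, 1, 1, 1, 1, 2, 2, 3]
step 2: w=[0.0000, 0.0000, 0.0000, 0.0000, 0.0000, 0.3074, 0.3074, 0.3853]  mean=-0.2954  Neff=2.9641  idx=[5, 5, 6, 6, 6, 7, 7, 7]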